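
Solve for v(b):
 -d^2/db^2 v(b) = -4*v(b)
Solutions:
 v(b) = C1*exp(-2*b) + C2*exp(2*b)


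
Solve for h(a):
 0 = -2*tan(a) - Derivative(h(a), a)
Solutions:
 h(a) = C1 + 2*log(cos(a))


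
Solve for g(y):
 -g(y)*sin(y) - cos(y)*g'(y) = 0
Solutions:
 g(y) = C1*cos(y)


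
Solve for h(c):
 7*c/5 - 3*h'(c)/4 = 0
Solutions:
 h(c) = C1 + 14*c^2/15


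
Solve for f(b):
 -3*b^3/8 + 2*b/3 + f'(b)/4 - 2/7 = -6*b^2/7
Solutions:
 f(b) = C1 + 3*b^4/8 - 8*b^3/7 - 4*b^2/3 + 8*b/7


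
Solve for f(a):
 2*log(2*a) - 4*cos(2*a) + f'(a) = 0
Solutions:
 f(a) = C1 - 2*a*log(a) - 2*a*log(2) + 2*a + 2*sin(2*a)


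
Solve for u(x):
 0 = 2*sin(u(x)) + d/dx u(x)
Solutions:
 u(x) = -acos((-C1 - exp(4*x))/(C1 - exp(4*x))) + 2*pi
 u(x) = acos((-C1 - exp(4*x))/(C1 - exp(4*x)))


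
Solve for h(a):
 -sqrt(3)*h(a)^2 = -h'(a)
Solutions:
 h(a) = -1/(C1 + sqrt(3)*a)


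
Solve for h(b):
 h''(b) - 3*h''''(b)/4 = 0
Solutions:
 h(b) = C1 + C2*b + C3*exp(-2*sqrt(3)*b/3) + C4*exp(2*sqrt(3)*b/3)


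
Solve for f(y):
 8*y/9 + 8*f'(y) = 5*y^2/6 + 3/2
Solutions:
 f(y) = C1 + 5*y^3/144 - y^2/18 + 3*y/16


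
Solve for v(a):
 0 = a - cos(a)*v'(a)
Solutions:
 v(a) = C1 + Integral(a/cos(a), a)


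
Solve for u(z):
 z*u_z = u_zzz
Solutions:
 u(z) = C1 + Integral(C2*airyai(z) + C3*airybi(z), z)


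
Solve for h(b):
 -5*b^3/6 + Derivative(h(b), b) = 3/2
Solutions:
 h(b) = C1 + 5*b^4/24 + 3*b/2


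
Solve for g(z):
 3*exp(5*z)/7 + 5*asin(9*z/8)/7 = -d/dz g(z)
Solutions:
 g(z) = C1 - 5*z*asin(9*z/8)/7 - 5*sqrt(64 - 81*z^2)/63 - 3*exp(5*z)/35


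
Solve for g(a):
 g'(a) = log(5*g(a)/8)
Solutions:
 Integral(1/(-log(_y) - log(5) + 3*log(2)), (_y, g(a))) = C1 - a


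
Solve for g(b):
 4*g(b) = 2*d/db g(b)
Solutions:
 g(b) = C1*exp(2*b)


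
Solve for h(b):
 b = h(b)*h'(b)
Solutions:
 h(b) = -sqrt(C1 + b^2)
 h(b) = sqrt(C1 + b^2)


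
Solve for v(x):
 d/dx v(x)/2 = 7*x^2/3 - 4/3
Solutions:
 v(x) = C1 + 14*x^3/9 - 8*x/3


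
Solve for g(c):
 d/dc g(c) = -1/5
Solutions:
 g(c) = C1 - c/5


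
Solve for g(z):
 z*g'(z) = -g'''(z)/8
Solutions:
 g(z) = C1 + Integral(C2*airyai(-2*z) + C3*airybi(-2*z), z)


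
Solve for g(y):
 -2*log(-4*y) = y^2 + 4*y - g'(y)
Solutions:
 g(y) = C1 + y^3/3 + 2*y^2 + 2*y*log(-y) + 2*y*(-1 + 2*log(2))


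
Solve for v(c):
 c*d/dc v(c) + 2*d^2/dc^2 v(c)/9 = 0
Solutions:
 v(c) = C1 + C2*erf(3*c/2)


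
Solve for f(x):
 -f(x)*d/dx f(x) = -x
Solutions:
 f(x) = -sqrt(C1 + x^2)
 f(x) = sqrt(C1 + x^2)


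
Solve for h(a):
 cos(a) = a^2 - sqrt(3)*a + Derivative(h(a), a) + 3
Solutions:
 h(a) = C1 - a^3/3 + sqrt(3)*a^2/2 - 3*a + sin(a)


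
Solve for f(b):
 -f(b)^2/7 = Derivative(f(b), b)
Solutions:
 f(b) = 7/(C1 + b)


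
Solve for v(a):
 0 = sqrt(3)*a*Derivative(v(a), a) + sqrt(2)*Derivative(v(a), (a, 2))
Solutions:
 v(a) = C1 + C2*erf(6^(1/4)*a/2)


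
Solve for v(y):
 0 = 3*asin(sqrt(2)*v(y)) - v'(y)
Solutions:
 Integral(1/asin(sqrt(2)*_y), (_y, v(y))) = C1 + 3*y


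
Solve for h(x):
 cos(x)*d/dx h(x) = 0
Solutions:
 h(x) = C1


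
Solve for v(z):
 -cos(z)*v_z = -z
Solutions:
 v(z) = C1 + Integral(z/cos(z), z)


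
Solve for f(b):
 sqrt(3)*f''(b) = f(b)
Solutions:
 f(b) = C1*exp(-3^(3/4)*b/3) + C2*exp(3^(3/4)*b/3)


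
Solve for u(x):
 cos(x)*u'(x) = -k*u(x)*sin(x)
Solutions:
 u(x) = C1*exp(k*log(cos(x)))


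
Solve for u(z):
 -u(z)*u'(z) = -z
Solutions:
 u(z) = -sqrt(C1 + z^2)
 u(z) = sqrt(C1 + z^2)


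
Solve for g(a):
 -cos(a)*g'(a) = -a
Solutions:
 g(a) = C1 + Integral(a/cos(a), a)


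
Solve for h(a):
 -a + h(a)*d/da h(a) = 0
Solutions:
 h(a) = -sqrt(C1 + a^2)
 h(a) = sqrt(C1 + a^2)


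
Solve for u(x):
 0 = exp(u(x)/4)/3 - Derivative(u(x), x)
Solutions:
 u(x) = 4*log(-1/(C1 + x)) + 4*log(12)


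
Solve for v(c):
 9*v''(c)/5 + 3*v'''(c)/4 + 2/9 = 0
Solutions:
 v(c) = C1 + C2*c + C3*exp(-12*c/5) - 5*c^2/81


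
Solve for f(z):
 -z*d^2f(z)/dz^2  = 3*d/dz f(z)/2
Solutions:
 f(z) = C1 + C2/sqrt(z)


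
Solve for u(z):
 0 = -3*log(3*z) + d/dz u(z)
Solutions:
 u(z) = C1 + 3*z*log(z) - 3*z + z*log(27)


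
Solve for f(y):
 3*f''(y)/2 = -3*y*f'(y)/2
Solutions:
 f(y) = C1 + C2*erf(sqrt(2)*y/2)


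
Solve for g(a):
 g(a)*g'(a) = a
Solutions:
 g(a) = -sqrt(C1 + a^2)
 g(a) = sqrt(C1 + a^2)


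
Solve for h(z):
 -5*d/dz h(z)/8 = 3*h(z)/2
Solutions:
 h(z) = C1*exp(-12*z/5)


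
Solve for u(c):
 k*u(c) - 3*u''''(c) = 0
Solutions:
 u(c) = C1*exp(-3^(3/4)*c*k^(1/4)/3) + C2*exp(3^(3/4)*c*k^(1/4)/3) + C3*exp(-3^(3/4)*I*c*k^(1/4)/3) + C4*exp(3^(3/4)*I*c*k^(1/4)/3)


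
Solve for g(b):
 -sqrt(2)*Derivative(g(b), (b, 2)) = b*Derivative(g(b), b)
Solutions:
 g(b) = C1 + C2*erf(2^(1/4)*b/2)


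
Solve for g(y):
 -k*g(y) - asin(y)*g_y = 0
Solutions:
 g(y) = C1*exp(-k*Integral(1/asin(y), y))


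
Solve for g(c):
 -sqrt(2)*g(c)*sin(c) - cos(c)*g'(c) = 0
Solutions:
 g(c) = C1*cos(c)^(sqrt(2))


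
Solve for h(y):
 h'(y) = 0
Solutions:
 h(y) = C1


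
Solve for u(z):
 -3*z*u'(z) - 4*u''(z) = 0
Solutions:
 u(z) = C1 + C2*erf(sqrt(6)*z/4)


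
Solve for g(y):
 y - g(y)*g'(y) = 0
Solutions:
 g(y) = -sqrt(C1 + y^2)
 g(y) = sqrt(C1 + y^2)


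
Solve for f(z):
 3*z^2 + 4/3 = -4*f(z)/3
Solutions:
 f(z) = -9*z^2/4 - 1


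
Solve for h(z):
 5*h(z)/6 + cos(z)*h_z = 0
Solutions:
 h(z) = C1*(sin(z) - 1)^(5/12)/(sin(z) + 1)^(5/12)


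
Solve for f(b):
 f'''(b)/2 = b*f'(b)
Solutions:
 f(b) = C1 + Integral(C2*airyai(2^(1/3)*b) + C3*airybi(2^(1/3)*b), b)


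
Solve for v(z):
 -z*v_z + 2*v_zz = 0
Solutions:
 v(z) = C1 + C2*erfi(z/2)


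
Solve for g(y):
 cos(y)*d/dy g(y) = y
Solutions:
 g(y) = C1 + Integral(y/cos(y), y)


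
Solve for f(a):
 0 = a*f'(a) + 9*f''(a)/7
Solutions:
 f(a) = C1 + C2*erf(sqrt(14)*a/6)


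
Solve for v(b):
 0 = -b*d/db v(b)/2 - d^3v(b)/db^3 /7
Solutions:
 v(b) = C1 + Integral(C2*airyai(-2^(2/3)*7^(1/3)*b/2) + C3*airybi(-2^(2/3)*7^(1/3)*b/2), b)


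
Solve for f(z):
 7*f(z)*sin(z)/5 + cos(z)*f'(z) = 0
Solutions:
 f(z) = C1*cos(z)^(7/5)


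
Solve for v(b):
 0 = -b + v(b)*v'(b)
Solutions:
 v(b) = -sqrt(C1 + b^2)
 v(b) = sqrt(C1 + b^2)


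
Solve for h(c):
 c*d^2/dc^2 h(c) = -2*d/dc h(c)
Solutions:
 h(c) = C1 + C2/c


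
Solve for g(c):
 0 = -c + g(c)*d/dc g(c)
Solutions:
 g(c) = -sqrt(C1 + c^2)
 g(c) = sqrt(C1 + c^2)


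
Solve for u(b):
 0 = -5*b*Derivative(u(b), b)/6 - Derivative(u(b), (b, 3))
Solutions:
 u(b) = C1 + Integral(C2*airyai(-5^(1/3)*6^(2/3)*b/6) + C3*airybi(-5^(1/3)*6^(2/3)*b/6), b)


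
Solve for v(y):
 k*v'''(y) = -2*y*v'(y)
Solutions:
 v(y) = C1 + Integral(C2*airyai(2^(1/3)*y*(-1/k)^(1/3)) + C3*airybi(2^(1/3)*y*(-1/k)^(1/3)), y)


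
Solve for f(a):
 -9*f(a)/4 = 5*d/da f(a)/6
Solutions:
 f(a) = C1*exp(-27*a/10)


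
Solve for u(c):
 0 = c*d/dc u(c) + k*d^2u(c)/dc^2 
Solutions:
 u(c) = C1 + C2*sqrt(k)*erf(sqrt(2)*c*sqrt(1/k)/2)


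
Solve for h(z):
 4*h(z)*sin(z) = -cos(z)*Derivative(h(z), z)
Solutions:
 h(z) = C1*cos(z)^4


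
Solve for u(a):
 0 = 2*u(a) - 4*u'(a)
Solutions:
 u(a) = C1*exp(a/2)


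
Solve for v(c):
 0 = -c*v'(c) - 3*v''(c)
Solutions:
 v(c) = C1 + C2*erf(sqrt(6)*c/6)


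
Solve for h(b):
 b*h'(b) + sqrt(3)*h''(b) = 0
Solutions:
 h(b) = C1 + C2*erf(sqrt(2)*3^(3/4)*b/6)


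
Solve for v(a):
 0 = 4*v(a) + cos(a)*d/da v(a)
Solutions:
 v(a) = C1*(sin(a)^2 - 2*sin(a) + 1)/(sin(a)^2 + 2*sin(a) + 1)


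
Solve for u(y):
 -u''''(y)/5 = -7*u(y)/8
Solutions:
 u(y) = C1*exp(-70^(1/4)*y/2) + C2*exp(70^(1/4)*y/2) + C3*sin(70^(1/4)*y/2) + C4*cos(70^(1/4)*y/2)


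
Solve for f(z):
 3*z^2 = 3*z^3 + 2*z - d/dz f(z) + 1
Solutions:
 f(z) = C1 + 3*z^4/4 - z^3 + z^2 + z


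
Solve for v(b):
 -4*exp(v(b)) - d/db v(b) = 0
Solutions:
 v(b) = log(1/(C1 + 4*b))


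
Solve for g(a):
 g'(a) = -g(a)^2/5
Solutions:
 g(a) = 5/(C1 + a)


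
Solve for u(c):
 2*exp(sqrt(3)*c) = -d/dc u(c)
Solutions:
 u(c) = C1 - 2*sqrt(3)*exp(sqrt(3)*c)/3


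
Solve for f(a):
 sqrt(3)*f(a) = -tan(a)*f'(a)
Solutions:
 f(a) = C1/sin(a)^(sqrt(3))


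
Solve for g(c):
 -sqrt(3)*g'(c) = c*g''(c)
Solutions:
 g(c) = C1 + C2*c^(1 - sqrt(3))


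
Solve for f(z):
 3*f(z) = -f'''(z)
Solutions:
 f(z) = C3*exp(-3^(1/3)*z) + (C1*sin(3^(5/6)*z/2) + C2*cos(3^(5/6)*z/2))*exp(3^(1/3)*z/2)


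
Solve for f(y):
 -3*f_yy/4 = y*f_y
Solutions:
 f(y) = C1 + C2*erf(sqrt(6)*y/3)


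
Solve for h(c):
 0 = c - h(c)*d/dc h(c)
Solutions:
 h(c) = -sqrt(C1 + c^2)
 h(c) = sqrt(C1 + c^2)


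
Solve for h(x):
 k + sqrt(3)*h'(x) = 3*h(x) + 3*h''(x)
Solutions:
 h(x) = k/3 + (C1*sin(sqrt(33)*x/6) + C2*cos(sqrt(33)*x/6))*exp(sqrt(3)*x/6)


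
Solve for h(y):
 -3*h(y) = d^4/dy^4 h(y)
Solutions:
 h(y) = (C1*sin(sqrt(2)*3^(1/4)*y/2) + C2*cos(sqrt(2)*3^(1/4)*y/2))*exp(-sqrt(2)*3^(1/4)*y/2) + (C3*sin(sqrt(2)*3^(1/4)*y/2) + C4*cos(sqrt(2)*3^(1/4)*y/2))*exp(sqrt(2)*3^(1/4)*y/2)


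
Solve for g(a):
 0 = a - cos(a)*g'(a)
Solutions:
 g(a) = C1 + Integral(a/cos(a), a)


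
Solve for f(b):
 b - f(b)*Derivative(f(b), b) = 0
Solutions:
 f(b) = -sqrt(C1 + b^2)
 f(b) = sqrt(C1 + b^2)


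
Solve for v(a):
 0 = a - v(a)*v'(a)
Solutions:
 v(a) = -sqrt(C1 + a^2)
 v(a) = sqrt(C1 + a^2)


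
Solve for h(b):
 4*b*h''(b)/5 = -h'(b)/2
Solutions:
 h(b) = C1 + C2*b^(3/8)


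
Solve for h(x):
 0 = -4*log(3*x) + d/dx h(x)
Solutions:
 h(x) = C1 + 4*x*log(x) - 4*x + x*log(81)


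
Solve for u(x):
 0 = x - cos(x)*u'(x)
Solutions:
 u(x) = C1 + Integral(x/cos(x), x)


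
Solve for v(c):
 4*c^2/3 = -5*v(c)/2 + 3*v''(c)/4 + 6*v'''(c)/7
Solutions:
 v(c) = C1*exp(-c*(7*7^(2/3)/(24*sqrt(13910) + 2831)^(1/3) + 14 + 7^(1/3)*(24*sqrt(13910) + 2831)^(1/3))/48)*sin(sqrt(3)*7^(1/3)*c*(-(24*sqrt(13910) + 2831)^(1/3) + 7*7^(1/3)/(24*sqrt(13910) + 2831)^(1/3))/48) + C2*exp(-c*(7*7^(2/3)/(24*sqrt(13910) + 2831)^(1/3) + 14 + 7^(1/3)*(24*sqrt(13910) + 2831)^(1/3))/48)*cos(sqrt(3)*7^(1/3)*c*(-(24*sqrt(13910) + 2831)^(1/3) + 7*7^(1/3)/(24*sqrt(13910) + 2831)^(1/3))/48) + C3*exp(c*(-7 + 7*7^(2/3)/(24*sqrt(13910) + 2831)^(1/3) + 7^(1/3)*(24*sqrt(13910) + 2831)^(1/3))/24) - 8*c^2/15 - 8/25


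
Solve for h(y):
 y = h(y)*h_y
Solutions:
 h(y) = -sqrt(C1 + y^2)
 h(y) = sqrt(C1 + y^2)


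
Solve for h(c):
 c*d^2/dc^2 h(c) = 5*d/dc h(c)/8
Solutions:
 h(c) = C1 + C2*c^(13/8)


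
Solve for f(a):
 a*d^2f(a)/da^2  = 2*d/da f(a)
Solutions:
 f(a) = C1 + C2*a^3


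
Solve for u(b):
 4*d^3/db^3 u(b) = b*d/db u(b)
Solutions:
 u(b) = C1 + Integral(C2*airyai(2^(1/3)*b/2) + C3*airybi(2^(1/3)*b/2), b)


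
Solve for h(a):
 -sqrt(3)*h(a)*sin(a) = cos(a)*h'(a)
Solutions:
 h(a) = C1*cos(a)^(sqrt(3))


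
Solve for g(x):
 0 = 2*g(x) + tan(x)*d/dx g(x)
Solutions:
 g(x) = C1/sin(x)^2


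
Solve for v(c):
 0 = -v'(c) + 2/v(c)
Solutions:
 v(c) = -sqrt(C1 + 4*c)
 v(c) = sqrt(C1 + 4*c)


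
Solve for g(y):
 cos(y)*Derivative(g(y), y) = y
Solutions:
 g(y) = C1 + Integral(y/cos(y), y)


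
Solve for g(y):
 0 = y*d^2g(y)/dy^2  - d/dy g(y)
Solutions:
 g(y) = C1 + C2*y^2


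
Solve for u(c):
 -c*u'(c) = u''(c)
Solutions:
 u(c) = C1 + C2*erf(sqrt(2)*c/2)


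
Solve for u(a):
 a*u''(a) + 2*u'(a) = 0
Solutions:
 u(a) = C1 + C2/a


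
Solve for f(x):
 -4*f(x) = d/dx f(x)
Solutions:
 f(x) = C1*exp(-4*x)


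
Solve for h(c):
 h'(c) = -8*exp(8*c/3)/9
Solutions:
 h(c) = C1 - exp(8*c/3)/3


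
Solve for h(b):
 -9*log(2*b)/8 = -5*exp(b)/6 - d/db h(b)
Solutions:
 h(b) = C1 + 9*b*log(b)/8 + 9*b*(-1 + log(2))/8 - 5*exp(b)/6


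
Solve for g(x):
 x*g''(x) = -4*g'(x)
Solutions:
 g(x) = C1 + C2/x^3


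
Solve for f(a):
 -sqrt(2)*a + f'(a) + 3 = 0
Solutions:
 f(a) = C1 + sqrt(2)*a^2/2 - 3*a


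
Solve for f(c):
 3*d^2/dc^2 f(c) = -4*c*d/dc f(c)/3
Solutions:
 f(c) = C1 + C2*erf(sqrt(2)*c/3)


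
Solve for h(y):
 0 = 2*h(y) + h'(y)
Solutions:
 h(y) = C1*exp(-2*y)


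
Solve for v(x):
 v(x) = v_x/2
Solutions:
 v(x) = C1*exp(2*x)


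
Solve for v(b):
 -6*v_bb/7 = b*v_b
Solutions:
 v(b) = C1 + C2*erf(sqrt(21)*b/6)


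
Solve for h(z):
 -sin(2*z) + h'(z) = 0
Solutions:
 h(z) = C1 - cos(2*z)/2


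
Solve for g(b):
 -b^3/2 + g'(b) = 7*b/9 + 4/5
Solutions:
 g(b) = C1 + b^4/8 + 7*b^2/18 + 4*b/5


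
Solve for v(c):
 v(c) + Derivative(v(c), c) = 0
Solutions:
 v(c) = C1*exp(-c)


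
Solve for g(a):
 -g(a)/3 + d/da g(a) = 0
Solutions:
 g(a) = C1*exp(a/3)


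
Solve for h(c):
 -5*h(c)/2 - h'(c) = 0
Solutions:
 h(c) = C1*exp(-5*c/2)


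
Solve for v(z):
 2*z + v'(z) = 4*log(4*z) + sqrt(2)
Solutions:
 v(z) = C1 - z^2 + 4*z*log(z) - 4*z + sqrt(2)*z + z*log(256)


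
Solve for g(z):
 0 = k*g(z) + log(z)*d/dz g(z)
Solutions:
 g(z) = C1*exp(-k*li(z))


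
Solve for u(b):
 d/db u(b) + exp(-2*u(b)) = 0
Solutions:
 u(b) = log(-sqrt(C1 - 2*b))
 u(b) = log(C1 - 2*b)/2


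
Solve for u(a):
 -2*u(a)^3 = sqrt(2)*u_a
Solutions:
 u(a) = -sqrt(2)*sqrt(-1/(C1 - sqrt(2)*a))/2
 u(a) = sqrt(2)*sqrt(-1/(C1 - sqrt(2)*a))/2


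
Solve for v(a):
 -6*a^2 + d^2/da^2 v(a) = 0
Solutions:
 v(a) = C1 + C2*a + a^4/2


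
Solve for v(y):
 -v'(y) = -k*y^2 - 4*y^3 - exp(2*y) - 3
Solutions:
 v(y) = C1 + k*y^3/3 + y^4 + 3*y + exp(2*y)/2


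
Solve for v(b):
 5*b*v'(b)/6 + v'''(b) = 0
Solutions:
 v(b) = C1 + Integral(C2*airyai(-5^(1/3)*6^(2/3)*b/6) + C3*airybi(-5^(1/3)*6^(2/3)*b/6), b)


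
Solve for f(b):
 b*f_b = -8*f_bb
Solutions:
 f(b) = C1 + C2*erf(b/4)


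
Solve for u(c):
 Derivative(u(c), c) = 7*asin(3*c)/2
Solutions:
 u(c) = C1 + 7*c*asin(3*c)/2 + 7*sqrt(1 - 9*c^2)/6


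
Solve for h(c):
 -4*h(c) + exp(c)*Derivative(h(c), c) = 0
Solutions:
 h(c) = C1*exp(-4*exp(-c))


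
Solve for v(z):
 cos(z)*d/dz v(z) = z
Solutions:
 v(z) = C1 + Integral(z/cos(z), z)


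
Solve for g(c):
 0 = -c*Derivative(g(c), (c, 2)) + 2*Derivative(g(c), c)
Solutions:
 g(c) = C1 + C2*c^3


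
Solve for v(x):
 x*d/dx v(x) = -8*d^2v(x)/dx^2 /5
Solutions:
 v(x) = C1 + C2*erf(sqrt(5)*x/4)


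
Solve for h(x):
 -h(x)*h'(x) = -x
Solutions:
 h(x) = -sqrt(C1 + x^2)
 h(x) = sqrt(C1 + x^2)


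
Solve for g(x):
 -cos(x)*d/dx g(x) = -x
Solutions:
 g(x) = C1 + Integral(x/cos(x), x)


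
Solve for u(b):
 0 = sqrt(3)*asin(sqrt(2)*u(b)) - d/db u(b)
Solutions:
 Integral(1/asin(sqrt(2)*_y), (_y, u(b))) = C1 + sqrt(3)*b


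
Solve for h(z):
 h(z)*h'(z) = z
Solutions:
 h(z) = -sqrt(C1 + z^2)
 h(z) = sqrt(C1 + z^2)


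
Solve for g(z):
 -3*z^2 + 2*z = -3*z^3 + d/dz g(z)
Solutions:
 g(z) = C1 + 3*z^4/4 - z^3 + z^2


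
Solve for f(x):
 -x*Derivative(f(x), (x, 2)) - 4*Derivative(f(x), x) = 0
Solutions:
 f(x) = C1 + C2/x^3


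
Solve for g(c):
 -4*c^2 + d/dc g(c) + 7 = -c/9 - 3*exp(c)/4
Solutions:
 g(c) = C1 + 4*c^3/3 - c^2/18 - 7*c - 3*exp(c)/4


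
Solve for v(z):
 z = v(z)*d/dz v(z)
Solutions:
 v(z) = -sqrt(C1 + z^2)
 v(z) = sqrt(C1 + z^2)


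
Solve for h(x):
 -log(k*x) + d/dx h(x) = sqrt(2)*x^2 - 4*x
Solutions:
 h(x) = C1 + sqrt(2)*x^3/3 - 2*x^2 + x*log(k*x) - x


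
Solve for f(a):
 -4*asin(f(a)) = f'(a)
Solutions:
 Integral(1/asin(_y), (_y, f(a))) = C1 - 4*a


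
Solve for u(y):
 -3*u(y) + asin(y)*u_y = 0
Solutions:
 u(y) = C1*exp(3*Integral(1/asin(y), y))


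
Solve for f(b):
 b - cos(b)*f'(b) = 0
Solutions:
 f(b) = C1 + Integral(b/cos(b), b)


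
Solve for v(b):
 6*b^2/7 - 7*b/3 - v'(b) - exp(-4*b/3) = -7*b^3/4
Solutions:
 v(b) = C1 + 7*b^4/16 + 2*b^3/7 - 7*b^2/6 + 3*exp(-4*b/3)/4


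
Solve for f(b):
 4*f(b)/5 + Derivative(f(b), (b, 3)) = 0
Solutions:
 f(b) = C3*exp(-10^(2/3)*b/5) + (C1*sin(10^(2/3)*sqrt(3)*b/10) + C2*cos(10^(2/3)*sqrt(3)*b/10))*exp(10^(2/3)*b/10)


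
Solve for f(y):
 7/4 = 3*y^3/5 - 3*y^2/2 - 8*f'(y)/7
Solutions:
 f(y) = C1 + 21*y^4/160 - 7*y^3/16 - 49*y/32


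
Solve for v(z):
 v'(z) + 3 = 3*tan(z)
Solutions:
 v(z) = C1 - 3*z - 3*log(cos(z))


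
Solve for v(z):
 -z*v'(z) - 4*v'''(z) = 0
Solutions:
 v(z) = C1 + Integral(C2*airyai(-2^(1/3)*z/2) + C3*airybi(-2^(1/3)*z/2), z)


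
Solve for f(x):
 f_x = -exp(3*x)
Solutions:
 f(x) = C1 - exp(3*x)/3


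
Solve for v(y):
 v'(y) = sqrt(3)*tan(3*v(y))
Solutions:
 v(y) = -asin(C1*exp(3*sqrt(3)*y))/3 + pi/3
 v(y) = asin(C1*exp(3*sqrt(3)*y))/3


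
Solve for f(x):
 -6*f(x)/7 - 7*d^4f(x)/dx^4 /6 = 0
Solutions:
 f(x) = (C1*sin(sqrt(21)*x/7) + C2*cos(sqrt(21)*x/7))*exp(-sqrt(21)*x/7) + (C3*sin(sqrt(21)*x/7) + C4*cos(sqrt(21)*x/7))*exp(sqrt(21)*x/7)


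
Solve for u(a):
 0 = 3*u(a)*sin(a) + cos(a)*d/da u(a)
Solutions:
 u(a) = C1*cos(a)^3


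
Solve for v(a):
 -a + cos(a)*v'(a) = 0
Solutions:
 v(a) = C1 + Integral(a/cos(a), a)


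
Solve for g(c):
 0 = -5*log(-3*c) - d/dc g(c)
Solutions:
 g(c) = C1 - 5*c*log(-c) + 5*c*(1 - log(3))


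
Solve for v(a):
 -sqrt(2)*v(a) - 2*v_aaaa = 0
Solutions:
 v(a) = (C1*sin(2^(3/8)*a/2) + C2*cos(2^(3/8)*a/2))*exp(-2^(3/8)*a/2) + (C3*sin(2^(3/8)*a/2) + C4*cos(2^(3/8)*a/2))*exp(2^(3/8)*a/2)


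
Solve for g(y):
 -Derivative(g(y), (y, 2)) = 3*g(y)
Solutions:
 g(y) = C1*sin(sqrt(3)*y) + C2*cos(sqrt(3)*y)


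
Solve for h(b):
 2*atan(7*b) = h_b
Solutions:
 h(b) = C1 + 2*b*atan(7*b) - log(49*b^2 + 1)/7


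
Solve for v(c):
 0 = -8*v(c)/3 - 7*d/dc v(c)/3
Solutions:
 v(c) = C1*exp(-8*c/7)


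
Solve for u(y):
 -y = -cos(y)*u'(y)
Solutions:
 u(y) = C1 + Integral(y/cos(y), y)


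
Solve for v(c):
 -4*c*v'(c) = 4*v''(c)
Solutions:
 v(c) = C1 + C2*erf(sqrt(2)*c/2)


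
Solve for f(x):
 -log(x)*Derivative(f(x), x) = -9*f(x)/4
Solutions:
 f(x) = C1*exp(9*li(x)/4)


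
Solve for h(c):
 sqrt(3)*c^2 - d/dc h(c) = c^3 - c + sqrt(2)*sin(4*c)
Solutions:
 h(c) = C1 - c^4/4 + sqrt(3)*c^3/3 + c^2/2 + sqrt(2)*cos(4*c)/4


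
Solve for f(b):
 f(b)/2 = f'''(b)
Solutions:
 f(b) = C3*exp(2^(2/3)*b/2) + (C1*sin(2^(2/3)*sqrt(3)*b/4) + C2*cos(2^(2/3)*sqrt(3)*b/4))*exp(-2^(2/3)*b/4)


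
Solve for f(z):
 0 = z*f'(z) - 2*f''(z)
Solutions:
 f(z) = C1 + C2*erfi(z/2)


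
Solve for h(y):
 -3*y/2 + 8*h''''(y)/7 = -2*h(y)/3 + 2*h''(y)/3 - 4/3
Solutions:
 h(y) = 9*y/4 + (C1*sin(sqrt(2)*3^(3/4)*7^(1/4)*y*sin(atan(sqrt(287)/7)/2)/6) + C2*cos(sqrt(2)*3^(3/4)*7^(1/4)*y*sin(atan(sqrt(287)/7)/2)/6))*exp(-sqrt(2)*3^(3/4)*7^(1/4)*y*cos(atan(sqrt(287)/7)/2)/6) + (C3*sin(sqrt(2)*3^(3/4)*7^(1/4)*y*sin(atan(sqrt(287)/7)/2)/6) + C4*cos(sqrt(2)*3^(3/4)*7^(1/4)*y*sin(atan(sqrt(287)/7)/2)/6))*exp(sqrt(2)*3^(3/4)*7^(1/4)*y*cos(atan(sqrt(287)/7)/2)/6) - 2


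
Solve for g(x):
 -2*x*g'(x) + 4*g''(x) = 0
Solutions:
 g(x) = C1 + C2*erfi(x/2)


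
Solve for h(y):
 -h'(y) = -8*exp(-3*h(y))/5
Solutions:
 h(y) = log(C1 + 24*y/5)/3
 h(y) = log((-1 - sqrt(3)*I)*(C1 + 24*y/5)^(1/3)/2)
 h(y) = log((-1 + sqrt(3)*I)*(C1 + 24*y/5)^(1/3)/2)


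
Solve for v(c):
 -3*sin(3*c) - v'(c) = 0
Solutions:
 v(c) = C1 + cos(3*c)


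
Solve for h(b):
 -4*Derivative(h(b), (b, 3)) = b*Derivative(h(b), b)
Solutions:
 h(b) = C1 + Integral(C2*airyai(-2^(1/3)*b/2) + C3*airybi(-2^(1/3)*b/2), b)


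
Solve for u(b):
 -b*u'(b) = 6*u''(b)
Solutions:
 u(b) = C1 + C2*erf(sqrt(3)*b/6)


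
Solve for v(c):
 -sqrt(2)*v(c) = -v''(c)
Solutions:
 v(c) = C1*exp(-2^(1/4)*c) + C2*exp(2^(1/4)*c)


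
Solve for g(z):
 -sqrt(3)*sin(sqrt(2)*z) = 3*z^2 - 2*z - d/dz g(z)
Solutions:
 g(z) = C1 + z^3 - z^2 - sqrt(6)*cos(sqrt(2)*z)/2


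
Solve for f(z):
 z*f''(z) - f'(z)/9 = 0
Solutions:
 f(z) = C1 + C2*z^(10/9)


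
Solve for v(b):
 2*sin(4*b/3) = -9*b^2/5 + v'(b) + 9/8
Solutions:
 v(b) = C1 + 3*b^3/5 - 9*b/8 - 3*cos(4*b/3)/2


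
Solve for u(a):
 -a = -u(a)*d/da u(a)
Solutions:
 u(a) = -sqrt(C1 + a^2)
 u(a) = sqrt(C1 + a^2)


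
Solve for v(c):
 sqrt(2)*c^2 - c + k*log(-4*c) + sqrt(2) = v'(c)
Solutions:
 v(c) = C1 + sqrt(2)*c^3/3 - c^2/2 + c*k*log(-c) + c*(-k + 2*k*log(2) + sqrt(2))


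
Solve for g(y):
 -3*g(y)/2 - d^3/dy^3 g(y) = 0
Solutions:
 g(y) = C3*exp(-2^(2/3)*3^(1/3)*y/2) + (C1*sin(2^(2/3)*3^(5/6)*y/4) + C2*cos(2^(2/3)*3^(5/6)*y/4))*exp(2^(2/3)*3^(1/3)*y/4)


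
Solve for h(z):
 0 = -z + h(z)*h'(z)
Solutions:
 h(z) = -sqrt(C1 + z^2)
 h(z) = sqrt(C1 + z^2)


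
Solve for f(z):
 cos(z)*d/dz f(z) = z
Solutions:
 f(z) = C1 + Integral(z/cos(z), z)


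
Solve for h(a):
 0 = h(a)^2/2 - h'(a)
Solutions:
 h(a) = -2/(C1 + a)


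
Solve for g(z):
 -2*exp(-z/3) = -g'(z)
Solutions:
 g(z) = C1 - 6*exp(-z/3)


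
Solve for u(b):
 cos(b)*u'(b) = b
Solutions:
 u(b) = C1 + Integral(b/cos(b), b)


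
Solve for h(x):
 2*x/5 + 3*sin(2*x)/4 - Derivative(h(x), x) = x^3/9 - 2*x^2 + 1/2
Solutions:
 h(x) = C1 - x^4/36 + 2*x^3/3 + x^2/5 - x/2 - 3*cos(2*x)/8


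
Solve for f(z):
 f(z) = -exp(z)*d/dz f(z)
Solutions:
 f(z) = C1*exp(exp(-z))


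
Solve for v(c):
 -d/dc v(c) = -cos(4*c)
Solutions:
 v(c) = C1 + sin(4*c)/4


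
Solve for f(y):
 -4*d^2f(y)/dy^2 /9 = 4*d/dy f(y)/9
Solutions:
 f(y) = C1 + C2*exp(-y)


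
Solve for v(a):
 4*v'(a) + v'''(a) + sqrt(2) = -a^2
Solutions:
 v(a) = C1 + C2*sin(2*a) + C3*cos(2*a) - a^3/12 - sqrt(2)*a/4 + a/8


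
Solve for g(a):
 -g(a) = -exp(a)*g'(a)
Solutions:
 g(a) = C1*exp(-exp(-a))


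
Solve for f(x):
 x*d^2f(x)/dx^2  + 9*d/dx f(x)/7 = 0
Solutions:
 f(x) = C1 + C2/x^(2/7)


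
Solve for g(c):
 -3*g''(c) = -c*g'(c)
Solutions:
 g(c) = C1 + C2*erfi(sqrt(6)*c/6)


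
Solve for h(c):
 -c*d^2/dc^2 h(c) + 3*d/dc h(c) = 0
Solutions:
 h(c) = C1 + C2*c^4


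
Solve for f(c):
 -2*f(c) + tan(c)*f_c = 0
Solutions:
 f(c) = C1*sin(c)^2


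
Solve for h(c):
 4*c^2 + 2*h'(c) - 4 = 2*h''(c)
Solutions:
 h(c) = C1 + C2*exp(c) - 2*c^3/3 - 2*c^2 - 2*c


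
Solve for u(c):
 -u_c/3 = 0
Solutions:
 u(c) = C1


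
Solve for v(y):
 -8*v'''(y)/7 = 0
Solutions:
 v(y) = C1 + C2*y + C3*y^2


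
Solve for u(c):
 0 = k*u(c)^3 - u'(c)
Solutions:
 u(c) = -sqrt(2)*sqrt(-1/(C1 + c*k))/2
 u(c) = sqrt(2)*sqrt(-1/(C1 + c*k))/2


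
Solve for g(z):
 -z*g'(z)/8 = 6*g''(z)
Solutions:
 g(z) = C1 + C2*erf(sqrt(6)*z/24)


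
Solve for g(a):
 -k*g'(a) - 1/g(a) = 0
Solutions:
 g(a) = -sqrt(C1 - 2*a/k)
 g(a) = sqrt(C1 - 2*a/k)


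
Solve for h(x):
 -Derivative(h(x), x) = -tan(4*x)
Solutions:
 h(x) = C1 - log(cos(4*x))/4


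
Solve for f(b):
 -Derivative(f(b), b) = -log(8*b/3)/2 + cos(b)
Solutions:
 f(b) = C1 + b*log(b)/2 - b*log(3) - b/2 + b*log(2) + b*log(6)/2 - sin(b)


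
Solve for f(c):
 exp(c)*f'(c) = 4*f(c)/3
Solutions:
 f(c) = C1*exp(-4*exp(-c)/3)


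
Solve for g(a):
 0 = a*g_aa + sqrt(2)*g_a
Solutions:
 g(a) = C1 + C2*a^(1 - sqrt(2))


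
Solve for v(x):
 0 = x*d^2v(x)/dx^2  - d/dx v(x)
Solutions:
 v(x) = C1 + C2*x^2


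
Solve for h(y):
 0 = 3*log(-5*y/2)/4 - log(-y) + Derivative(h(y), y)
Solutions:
 h(y) = C1 + y*log(-y)/4 + y*(-3*log(5) - 1 + 3*log(2))/4


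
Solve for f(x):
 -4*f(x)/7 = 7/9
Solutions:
 f(x) = -49/36


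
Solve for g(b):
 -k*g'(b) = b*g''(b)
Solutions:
 g(b) = C1 + b^(1 - re(k))*(C2*sin(log(b)*Abs(im(k))) + C3*cos(log(b)*im(k)))


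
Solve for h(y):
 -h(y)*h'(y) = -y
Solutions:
 h(y) = -sqrt(C1 + y^2)
 h(y) = sqrt(C1 + y^2)


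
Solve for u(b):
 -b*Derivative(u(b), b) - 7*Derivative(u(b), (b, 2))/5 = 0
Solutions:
 u(b) = C1 + C2*erf(sqrt(70)*b/14)


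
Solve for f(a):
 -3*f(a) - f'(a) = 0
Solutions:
 f(a) = C1*exp(-3*a)


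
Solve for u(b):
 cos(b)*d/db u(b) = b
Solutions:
 u(b) = C1 + Integral(b/cos(b), b)


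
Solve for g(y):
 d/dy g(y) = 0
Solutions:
 g(y) = C1


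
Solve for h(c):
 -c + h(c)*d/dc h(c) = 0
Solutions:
 h(c) = -sqrt(C1 + c^2)
 h(c) = sqrt(C1 + c^2)


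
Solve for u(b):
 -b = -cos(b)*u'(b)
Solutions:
 u(b) = C1 + Integral(b/cos(b), b)


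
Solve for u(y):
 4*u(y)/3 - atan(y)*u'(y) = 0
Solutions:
 u(y) = C1*exp(4*Integral(1/atan(y), y)/3)


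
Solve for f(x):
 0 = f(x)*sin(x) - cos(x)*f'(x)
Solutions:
 f(x) = C1/cos(x)


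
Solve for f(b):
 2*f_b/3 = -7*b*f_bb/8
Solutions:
 f(b) = C1 + C2*b^(5/21)


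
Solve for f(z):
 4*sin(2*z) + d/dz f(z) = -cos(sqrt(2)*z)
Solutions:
 f(z) = C1 - sqrt(2)*sin(sqrt(2)*z)/2 + 2*cos(2*z)


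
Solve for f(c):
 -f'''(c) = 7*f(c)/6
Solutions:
 f(c) = C3*exp(-6^(2/3)*7^(1/3)*c/6) + (C1*sin(2^(2/3)*3^(1/6)*7^(1/3)*c/4) + C2*cos(2^(2/3)*3^(1/6)*7^(1/3)*c/4))*exp(6^(2/3)*7^(1/3)*c/12)


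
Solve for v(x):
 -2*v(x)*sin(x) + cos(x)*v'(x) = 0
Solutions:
 v(x) = C1/cos(x)^2


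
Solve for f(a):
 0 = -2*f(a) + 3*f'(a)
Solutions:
 f(a) = C1*exp(2*a/3)


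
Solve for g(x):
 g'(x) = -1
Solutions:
 g(x) = C1 - x


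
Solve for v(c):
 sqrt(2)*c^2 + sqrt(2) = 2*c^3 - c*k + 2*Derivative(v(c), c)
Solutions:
 v(c) = C1 - c^4/4 + sqrt(2)*c^3/6 + c^2*k/4 + sqrt(2)*c/2


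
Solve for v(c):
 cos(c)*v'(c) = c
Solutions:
 v(c) = C1 + Integral(c/cos(c), c)


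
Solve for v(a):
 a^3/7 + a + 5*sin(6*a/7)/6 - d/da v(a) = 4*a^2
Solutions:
 v(a) = C1 + a^4/28 - 4*a^3/3 + a^2/2 - 35*cos(6*a/7)/36


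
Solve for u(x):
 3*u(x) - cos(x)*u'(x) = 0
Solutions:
 u(x) = C1*(sin(x) + 1)^(3/2)/(sin(x) - 1)^(3/2)


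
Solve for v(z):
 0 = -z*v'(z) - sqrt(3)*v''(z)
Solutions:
 v(z) = C1 + C2*erf(sqrt(2)*3^(3/4)*z/6)


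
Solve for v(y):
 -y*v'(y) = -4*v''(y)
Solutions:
 v(y) = C1 + C2*erfi(sqrt(2)*y/4)


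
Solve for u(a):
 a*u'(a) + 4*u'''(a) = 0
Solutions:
 u(a) = C1 + Integral(C2*airyai(-2^(1/3)*a/2) + C3*airybi(-2^(1/3)*a/2), a)


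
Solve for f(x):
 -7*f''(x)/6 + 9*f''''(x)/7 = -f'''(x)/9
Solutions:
 f(x) = C1 + C2*x + C3*exp(7*x*(-1 + sqrt(487))/162) + C4*exp(-7*x*(1 + sqrt(487))/162)


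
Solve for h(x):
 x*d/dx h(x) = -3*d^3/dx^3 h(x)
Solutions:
 h(x) = C1 + Integral(C2*airyai(-3^(2/3)*x/3) + C3*airybi(-3^(2/3)*x/3), x)


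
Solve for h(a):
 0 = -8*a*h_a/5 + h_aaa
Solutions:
 h(a) = C1 + Integral(C2*airyai(2*5^(2/3)*a/5) + C3*airybi(2*5^(2/3)*a/5), a)


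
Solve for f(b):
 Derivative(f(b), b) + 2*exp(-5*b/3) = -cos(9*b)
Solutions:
 f(b) = C1 - sin(9*b)/9 + 6*exp(-5*b/3)/5


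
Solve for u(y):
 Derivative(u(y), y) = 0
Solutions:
 u(y) = C1


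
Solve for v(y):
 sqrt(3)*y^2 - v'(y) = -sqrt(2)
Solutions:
 v(y) = C1 + sqrt(3)*y^3/3 + sqrt(2)*y


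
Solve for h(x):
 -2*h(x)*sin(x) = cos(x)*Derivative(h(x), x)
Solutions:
 h(x) = C1*cos(x)^2


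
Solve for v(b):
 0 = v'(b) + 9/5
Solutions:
 v(b) = C1 - 9*b/5


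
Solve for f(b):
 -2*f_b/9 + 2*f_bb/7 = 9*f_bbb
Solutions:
 f(b) = C1 + (C2*sin(sqrt(97)*b/63) + C3*cos(sqrt(97)*b/63))*exp(b/63)


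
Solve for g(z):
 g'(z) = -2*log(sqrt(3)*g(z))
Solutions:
 Integral(1/(2*log(_y) + log(3)), (_y, g(z))) = C1 - z


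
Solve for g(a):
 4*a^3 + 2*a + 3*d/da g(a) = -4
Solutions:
 g(a) = C1 - a^4/3 - a^2/3 - 4*a/3


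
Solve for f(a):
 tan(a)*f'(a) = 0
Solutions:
 f(a) = C1


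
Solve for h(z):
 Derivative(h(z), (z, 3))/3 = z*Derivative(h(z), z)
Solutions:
 h(z) = C1 + Integral(C2*airyai(3^(1/3)*z) + C3*airybi(3^(1/3)*z), z)


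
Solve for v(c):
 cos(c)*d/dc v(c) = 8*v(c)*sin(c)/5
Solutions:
 v(c) = C1/cos(c)^(8/5)


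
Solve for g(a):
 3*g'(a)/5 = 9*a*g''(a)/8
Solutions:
 g(a) = C1 + C2*a^(23/15)


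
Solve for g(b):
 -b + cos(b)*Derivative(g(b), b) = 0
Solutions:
 g(b) = C1 + Integral(b/cos(b), b)


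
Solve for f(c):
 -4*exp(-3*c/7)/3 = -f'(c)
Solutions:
 f(c) = C1 - 28*exp(-3*c/7)/9


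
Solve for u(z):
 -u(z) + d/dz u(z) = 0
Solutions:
 u(z) = C1*exp(z)


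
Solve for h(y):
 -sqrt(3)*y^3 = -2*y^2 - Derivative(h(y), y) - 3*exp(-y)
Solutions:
 h(y) = C1 + sqrt(3)*y^4/4 - 2*y^3/3 + 3*exp(-y)


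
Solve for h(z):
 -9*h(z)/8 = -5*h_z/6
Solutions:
 h(z) = C1*exp(27*z/20)


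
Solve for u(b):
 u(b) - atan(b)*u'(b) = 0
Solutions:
 u(b) = C1*exp(Integral(1/atan(b), b))


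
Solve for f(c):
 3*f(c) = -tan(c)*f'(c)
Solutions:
 f(c) = C1/sin(c)^3


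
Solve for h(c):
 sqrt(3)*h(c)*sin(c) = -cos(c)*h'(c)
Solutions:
 h(c) = C1*cos(c)^(sqrt(3))


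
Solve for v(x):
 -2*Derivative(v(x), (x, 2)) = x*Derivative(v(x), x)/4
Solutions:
 v(x) = C1 + C2*erf(x/4)


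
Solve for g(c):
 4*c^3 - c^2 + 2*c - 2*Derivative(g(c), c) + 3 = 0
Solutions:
 g(c) = C1 + c^4/2 - c^3/6 + c^2/2 + 3*c/2


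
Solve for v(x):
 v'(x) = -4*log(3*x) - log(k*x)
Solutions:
 v(x) = C1 + x*(-log(k) - 4*log(3) + 5) - 5*x*log(x)


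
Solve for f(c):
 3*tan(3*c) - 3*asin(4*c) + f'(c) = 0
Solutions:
 f(c) = C1 + 3*c*asin(4*c) + 3*sqrt(1 - 16*c^2)/4 + log(cos(3*c))


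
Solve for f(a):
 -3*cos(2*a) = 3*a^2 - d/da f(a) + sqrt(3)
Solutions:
 f(a) = C1 + a^3 + sqrt(3)*a + 3*sin(2*a)/2


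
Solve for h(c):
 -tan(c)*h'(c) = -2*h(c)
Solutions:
 h(c) = C1*sin(c)^2


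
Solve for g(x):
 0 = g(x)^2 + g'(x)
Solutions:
 g(x) = 1/(C1 + x)


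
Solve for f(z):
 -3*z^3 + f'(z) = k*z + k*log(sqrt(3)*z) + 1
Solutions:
 f(z) = C1 + k*z^2/2 + k*z*log(z) - k*z + k*z*log(3)/2 + 3*z^4/4 + z


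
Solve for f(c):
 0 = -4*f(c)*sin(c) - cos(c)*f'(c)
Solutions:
 f(c) = C1*cos(c)^4


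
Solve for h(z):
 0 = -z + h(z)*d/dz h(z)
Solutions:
 h(z) = -sqrt(C1 + z^2)
 h(z) = sqrt(C1 + z^2)


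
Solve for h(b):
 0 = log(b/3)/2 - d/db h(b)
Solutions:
 h(b) = C1 + b*log(b)/2 - b*log(3)/2 - b/2


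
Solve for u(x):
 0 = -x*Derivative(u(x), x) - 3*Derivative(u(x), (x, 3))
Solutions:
 u(x) = C1 + Integral(C2*airyai(-3^(2/3)*x/3) + C3*airybi(-3^(2/3)*x/3), x)


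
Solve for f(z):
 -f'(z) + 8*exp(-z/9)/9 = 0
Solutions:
 f(z) = C1 - 8*exp(-z/9)


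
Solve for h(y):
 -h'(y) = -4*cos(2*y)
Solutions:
 h(y) = C1 + 2*sin(2*y)


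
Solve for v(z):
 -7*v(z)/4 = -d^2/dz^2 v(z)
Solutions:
 v(z) = C1*exp(-sqrt(7)*z/2) + C2*exp(sqrt(7)*z/2)


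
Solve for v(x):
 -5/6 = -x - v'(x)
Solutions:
 v(x) = C1 - x^2/2 + 5*x/6


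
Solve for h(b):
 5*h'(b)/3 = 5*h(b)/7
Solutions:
 h(b) = C1*exp(3*b/7)


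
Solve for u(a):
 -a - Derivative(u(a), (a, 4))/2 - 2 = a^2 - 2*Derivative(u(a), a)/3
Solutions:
 u(a) = C1 + C4*exp(6^(2/3)*a/3) + a^3/2 + 3*a^2/4 + 3*a + (C2*sin(2^(2/3)*3^(1/6)*a/2) + C3*cos(2^(2/3)*3^(1/6)*a/2))*exp(-6^(2/3)*a/6)


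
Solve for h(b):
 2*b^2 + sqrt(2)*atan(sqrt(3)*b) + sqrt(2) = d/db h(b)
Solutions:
 h(b) = C1 + 2*b^3/3 + sqrt(2)*b + sqrt(2)*(b*atan(sqrt(3)*b) - sqrt(3)*log(3*b^2 + 1)/6)


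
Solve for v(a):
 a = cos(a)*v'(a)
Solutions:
 v(a) = C1 + Integral(a/cos(a), a)


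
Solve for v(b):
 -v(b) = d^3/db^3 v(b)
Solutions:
 v(b) = C3*exp(-b) + (C1*sin(sqrt(3)*b/2) + C2*cos(sqrt(3)*b/2))*exp(b/2)


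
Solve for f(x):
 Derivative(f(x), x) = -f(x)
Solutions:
 f(x) = C1*exp(-x)


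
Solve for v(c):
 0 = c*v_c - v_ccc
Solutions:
 v(c) = C1 + Integral(C2*airyai(c) + C3*airybi(c), c)


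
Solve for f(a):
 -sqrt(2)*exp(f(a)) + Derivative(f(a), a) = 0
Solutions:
 f(a) = log(-1/(C1 + sqrt(2)*a))


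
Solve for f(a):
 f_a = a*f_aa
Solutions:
 f(a) = C1 + C2*a^2


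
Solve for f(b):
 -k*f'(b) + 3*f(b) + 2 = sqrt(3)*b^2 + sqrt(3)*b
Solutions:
 f(b) = C1*exp(3*b/k) + sqrt(3)*b^2/3 + 2*sqrt(3)*b*k/9 + sqrt(3)*b/3 + 2*sqrt(3)*k^2/27 + sqrt(3)*k/9 - 2/3


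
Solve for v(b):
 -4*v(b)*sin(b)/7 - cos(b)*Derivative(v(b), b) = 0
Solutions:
 v(b) = C1*cos(b)^(4/7)


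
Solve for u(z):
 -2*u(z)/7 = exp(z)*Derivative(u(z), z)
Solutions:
 u(z) = C1*exp(2*exp(-z)/7)


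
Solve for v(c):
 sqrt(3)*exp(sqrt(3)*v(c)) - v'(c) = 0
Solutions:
 v(c) = sqrt(3)*(2*log(-1/(C1 + sqrt(3)*c)) - log(3))/6


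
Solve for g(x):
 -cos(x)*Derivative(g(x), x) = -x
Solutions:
 g(x) = C1 + Integral(x/cos(x), x)


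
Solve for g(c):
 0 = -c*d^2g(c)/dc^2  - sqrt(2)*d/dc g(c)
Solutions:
 g(c) = C1 + C2*c^(1 - sqrt(2))


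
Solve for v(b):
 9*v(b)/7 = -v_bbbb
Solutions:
 v(b) = (C1*sin(sqrt(6)*7^(3/4)*b/14) + C2*cos(sqrt(6)*7^(3/4)*b/14))*exp(-sqrt(6)*7^(3/4)*b/14) + (C3*sin(sqrt(6)*7^(3/4)*b/14) + C4*cos(sqrt(6)*7^(3/4)*b/14))*exp(sqrt(6)*7^(3/4)*b/14)


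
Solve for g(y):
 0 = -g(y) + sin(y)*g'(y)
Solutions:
 g(y) = C1*sqrt(cos(y) - 1)/sqrt(cos(y) + 1)


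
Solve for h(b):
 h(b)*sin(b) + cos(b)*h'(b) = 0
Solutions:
 h(b) = C1*cos(b)


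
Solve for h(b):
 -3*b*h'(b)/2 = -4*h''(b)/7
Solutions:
 h(b) = C1 + C2*erfi(sqrt(21)*b/4)


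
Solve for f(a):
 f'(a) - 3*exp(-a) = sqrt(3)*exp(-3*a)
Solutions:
 f(a) = C1 - 3*exp(-a) - sqrt(3)*exp(-3*a)/3


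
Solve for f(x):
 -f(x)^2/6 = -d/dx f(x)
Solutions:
 f(x) = -6/(C1 + x)


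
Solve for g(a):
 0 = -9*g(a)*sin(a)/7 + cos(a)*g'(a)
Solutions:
 g(a) = C1/cos(a)^(9/7)


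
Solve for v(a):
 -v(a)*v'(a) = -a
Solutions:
 v(a) = -sqrt(C1 + a^2)
 v(a) = sqrt(C1 + a^2)


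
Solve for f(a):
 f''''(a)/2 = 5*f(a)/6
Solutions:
 f(a) = C1*exp(-3^(3/4)*5^(1/4)*a/3) + C2*exp(3^(3/4)*5^(1/4)*a/3) + C3*sin(3^(3/4)*5^(1/4)*a/3) + C4*cos(3^(3/4)*5^(1/4)*a/3)


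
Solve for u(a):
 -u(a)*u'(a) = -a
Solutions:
 u(a) = -sqrt(C1 + a^2)
 u(a) = sqrt(C1 + a^2)


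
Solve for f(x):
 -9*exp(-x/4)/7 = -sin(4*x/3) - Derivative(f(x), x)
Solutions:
 f(x) = C1 + 3*cos(4*x/3)/4 - 36*exp(-x/4)/7


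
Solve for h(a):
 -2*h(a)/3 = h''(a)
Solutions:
 h(a) = C1*sin(sqrt(6)*a/3) + C2*cos(sqrt(6)*a/3)


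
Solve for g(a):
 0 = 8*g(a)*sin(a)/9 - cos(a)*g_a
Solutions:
 g(a) = C1/cos(a)^(8/9)


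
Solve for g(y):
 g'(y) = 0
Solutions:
 g(y) = C1


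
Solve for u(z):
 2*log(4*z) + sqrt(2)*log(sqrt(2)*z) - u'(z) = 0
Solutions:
 u(z) = C1 + sqrt(2)*z*log(z) + 2*z*log(z) - 2*z - sqrt(2)*z + z*log(2^(sqrt(2)/2 + 4))


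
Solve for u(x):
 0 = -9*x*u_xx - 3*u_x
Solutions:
 u(x) = C1 + C2*x^(2/3)


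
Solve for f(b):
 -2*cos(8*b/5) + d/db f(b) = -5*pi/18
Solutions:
 f(b) = C1 - 5*pi*b/18 + 5*sin(8*b/5)/4


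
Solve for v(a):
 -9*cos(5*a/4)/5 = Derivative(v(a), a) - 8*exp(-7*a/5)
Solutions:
 v(a) = C1 - 36*sin(5*a/4)/25 - 40*exp(-7*a/5)/7


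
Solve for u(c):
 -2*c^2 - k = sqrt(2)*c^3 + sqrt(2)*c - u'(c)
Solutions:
 u(c) = C1 + sqrt(2)*c^4/4 + 2*c^3/3 + sqrt(2)*c^2/2 + c*k


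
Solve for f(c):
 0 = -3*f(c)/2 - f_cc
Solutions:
 f(c) = C1*sin(sqrt(6)*c/2) + C2*cos(sqrt(6)*c/2)


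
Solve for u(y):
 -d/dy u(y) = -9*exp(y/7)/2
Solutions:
 u(y) = C1 + 63*exp(y/7)/2


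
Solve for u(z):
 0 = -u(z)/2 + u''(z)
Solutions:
 u(z) = C1*exp(-sqrt(2)*z/2) + C2*exp(sqrt(2)*z/2)


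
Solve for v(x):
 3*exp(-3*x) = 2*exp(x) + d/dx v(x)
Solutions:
 v(x) = C1 - 2*exp(x) - exp(-3*x)


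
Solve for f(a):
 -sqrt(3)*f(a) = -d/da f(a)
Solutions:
 f(a) = C1*exp(sqrt(3)*a)


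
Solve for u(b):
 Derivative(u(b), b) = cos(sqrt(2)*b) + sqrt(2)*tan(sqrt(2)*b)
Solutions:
 u(b) = C1 - log(cos(sqrt(2)*b)) + sqrt(2)*sin(sqrt(2)*b)/2


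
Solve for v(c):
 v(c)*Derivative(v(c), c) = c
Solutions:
 v(c) = -sqrt(C1 + c^2)
 v(c) = sqrt(C1 + c^2)


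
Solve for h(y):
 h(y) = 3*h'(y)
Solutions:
 h(y) = C1*exp(y/3)


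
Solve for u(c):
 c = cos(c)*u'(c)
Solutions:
 u(c) = C1 + Integral(c/cos(c), c)


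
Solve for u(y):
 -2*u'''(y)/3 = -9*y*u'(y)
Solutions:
 u(y) = C1 + Integral(C2*airyai(3*2^(2/3)*y/2) + C3*airybi(3*2^(2/3)*y/2), y)


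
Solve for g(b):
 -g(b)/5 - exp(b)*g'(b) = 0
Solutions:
 g(b) = C1*exp(exp(-b)/5)


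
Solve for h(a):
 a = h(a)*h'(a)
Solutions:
 h(a) = -sqrt(C1 + a^2)
 h(a) = sqrt(C1 + a^2)


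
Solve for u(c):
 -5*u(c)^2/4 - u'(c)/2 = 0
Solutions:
 u(c) = 2/(C1 + 5*c)


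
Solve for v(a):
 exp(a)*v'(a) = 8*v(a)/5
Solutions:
 v(a) = C1*exp(-8*exp(-a)/5)


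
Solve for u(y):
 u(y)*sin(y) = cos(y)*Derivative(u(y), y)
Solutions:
 u(y) = C1/cos(y)


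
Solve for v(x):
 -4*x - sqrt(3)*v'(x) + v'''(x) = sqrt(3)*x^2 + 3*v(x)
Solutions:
 v(x) = C1*exp(-x*(2*2^(1/3)*3^(5/6)/(sqrt(81 - 4*sqrt(3)) + 9)^(1/3) + 6^(2/3)*(sqrt(81 - 4*sqrt(3)) + 9)^(1/3))/12)*sin(x*(-2^(2/3)*3^(1/6)*(sqrt(81 - 4*sqrt(3)) + 9)^(1/3) + 2*6^(1/3)/(sqrt(81 - 4*sqrt(3)) + 9)^(1/3))/4) + C2*exp(-x*(2*2^(1/3)*3^(5/6)/(sqrt(81 - 4*sqrt(3)) + 9)^(1/3) + 6^(2/3)*(sqrt(81 - 4*sqrt(3)) + 9)^(1/3))/12)*cos(x*(-2^(2/3)*3^(1/6)*(sqrt(81 - 4*sqrt(3)) + 9)^(1/3) + 2*6^(1/3)/(sqrt(81 - 4*sqrt(3)) + 9)^(1/3))/4) + C3*exp(x*(2*2^(1/3)*3^(5/6)/(sqrt(81 - 4*sqrt(3)) + 9)^(1/3) + 6^(2/3)*(sqrt(81 - 4*sqrt(3)) + 9)^(1/3))/6) - sqrt(3)*x^2/3 - 2*x/3 + 2*sqrt(3)/9


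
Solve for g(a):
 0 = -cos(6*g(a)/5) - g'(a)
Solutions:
 a - 5*log(sin(6*g(a)/5) - 1)/12 + 5*log(sin(6*g(a)/5) + 1)/12 = C1


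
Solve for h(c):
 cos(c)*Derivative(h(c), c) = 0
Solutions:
 h(c) = C1


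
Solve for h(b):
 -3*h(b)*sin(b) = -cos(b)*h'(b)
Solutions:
 h(b) = C1/cos(b)^3


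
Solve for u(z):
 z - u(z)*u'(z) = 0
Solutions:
 u(z) = -sqrt(C1 + z^2)
 u(z) = sqrt(C1 + z^2)


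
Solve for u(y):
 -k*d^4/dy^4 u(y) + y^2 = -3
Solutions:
 u(y) = C1 + C2*y + C3*y^2 + C4*y^3 + y^6/(360*k) + y^4/(8*k)


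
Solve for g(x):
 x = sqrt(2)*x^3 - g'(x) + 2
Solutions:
 g(x) = C1 + sqrt(2)*x^4/4 - x^2/2 + 2*x


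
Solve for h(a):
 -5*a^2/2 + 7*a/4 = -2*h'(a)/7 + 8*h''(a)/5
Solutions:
 h(a) = C1 + C2*exp(5*a/28) + 35*a^3/12 + 735*a^2/16 + 1029*a/2


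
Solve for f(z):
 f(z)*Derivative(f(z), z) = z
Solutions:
 f(z) = -sqrt(C1 + z^2)
 f(z) = sqrt(C1 + z^2)


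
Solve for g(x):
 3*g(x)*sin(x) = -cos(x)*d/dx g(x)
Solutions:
 g(x) = C1*cos(x)^3


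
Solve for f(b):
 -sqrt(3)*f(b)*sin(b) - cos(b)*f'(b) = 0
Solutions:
 f(b) = C1*cos(b)^(sqrt(3))


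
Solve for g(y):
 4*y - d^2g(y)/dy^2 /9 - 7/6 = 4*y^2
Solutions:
 g(y) = C1 + C2*y - 3*y^4 + 6*y^3 - 21*y^2/4


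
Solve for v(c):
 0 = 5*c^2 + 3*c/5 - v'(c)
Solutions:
 v(c) = C1 + 5*c^3/3 + 3*c^2/10


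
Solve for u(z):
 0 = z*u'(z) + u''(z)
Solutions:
 u(z) = C1 + C2*erf(sqrt(2)*z/2)


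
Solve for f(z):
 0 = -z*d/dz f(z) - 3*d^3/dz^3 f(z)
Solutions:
 f(z) = C1 + Integral(C2*airyai(-3^(2/3)*z/3) + C3*airybi(-3^(2/3)*z/3), z)


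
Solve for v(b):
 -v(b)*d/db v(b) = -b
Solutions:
 v(b) = -sqrt(C1 + b^2)
 v(b) = sqrt(C1 + b^2)


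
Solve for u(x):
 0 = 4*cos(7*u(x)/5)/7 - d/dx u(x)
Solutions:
 -4*x/7 - 5*log(sin(7*u(x)/5) - 1)/14 + 5*log(sin(7*u(x)/5) + 1)/14 = C1


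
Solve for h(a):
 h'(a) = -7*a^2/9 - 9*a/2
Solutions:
 h(a) = C1 - 7*a^3/27 - 9*a^2/4


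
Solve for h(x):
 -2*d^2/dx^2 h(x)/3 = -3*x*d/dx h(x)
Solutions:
 h(x) = C1 + C2*erfi(3*x/2)


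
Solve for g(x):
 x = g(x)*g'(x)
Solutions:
 g(x) = -sqrt(C1 + x^2)
 g(x) = sqrt(C1 + x^2)


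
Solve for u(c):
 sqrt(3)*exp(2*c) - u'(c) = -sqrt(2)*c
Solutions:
 u(c) = C1 + sqrt(2)*c^2/2 + sqrt(3)*exp(2*c)/2


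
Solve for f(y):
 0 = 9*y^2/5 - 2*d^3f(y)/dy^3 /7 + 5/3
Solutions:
 f(y) = C1 + C2*y + C3*y^2 + 21*y^5/200 + 35*y^3/36
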